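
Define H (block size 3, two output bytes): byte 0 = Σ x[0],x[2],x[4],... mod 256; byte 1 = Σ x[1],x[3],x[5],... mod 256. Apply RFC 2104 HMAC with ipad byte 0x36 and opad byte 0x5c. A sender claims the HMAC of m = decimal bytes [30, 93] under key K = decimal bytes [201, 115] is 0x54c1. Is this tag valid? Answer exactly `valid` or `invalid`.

Key decimal bytes [201, 115] = c9 73 is 2 bytes ≤ B = 3; zero-pad to 3 bytes: K' = c9 73 00.
K' ⊕ ipad = ff 45 36; K' ⊕ opad = 95 2f 5c.
Inner hash: even-index sum = 402 mod 256 = 146; odd-index sum = 99 mod 256 = 99 → 92 63.
Outer hash (recomputed tag): even-index sum = 340 mod 256 = 84; odd-index sum = 193 mod 256 = 193 → 54 c1.
Recomputed tag = 54c1; claimed = 54c1 → match.

valid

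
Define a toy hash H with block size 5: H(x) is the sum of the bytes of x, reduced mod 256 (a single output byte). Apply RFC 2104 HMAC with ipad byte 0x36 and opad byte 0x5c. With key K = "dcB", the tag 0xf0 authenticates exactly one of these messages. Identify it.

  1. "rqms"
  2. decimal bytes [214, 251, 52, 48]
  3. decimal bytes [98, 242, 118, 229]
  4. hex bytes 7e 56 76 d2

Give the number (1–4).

Key "dcB" = 64 63 42 is 3 bytes ≤ B = 5; zero-pad to 5 bytes: K' = 64 63 42 00 00.
K' ⊕ ipad = 52 55 74 36 36; K' ⊕ opad = 38 3f 1e 5c 5c.
m1: inner = H(52 55 74 36 36 72 71 6d 73) = 4a; tag = H(38 3f 1e 5c 5c 4a) = 97
m2: inner = H(52 55 74 36 36 d6 fb 34 30) = bc; tag = H(38 3f 1e 5c 5c bc) = 09
m3: inner = H(52 55 74 36 36 62 f2 76 e5) = 36; tag = H(38 3f 1e 5c 5c 36) = 83
m4: inner = H(52 55 74 36 36 7e 56 76 d2) = a3; tag = H(38 3f 1e 5c 5c a3) = f0 ← matches

4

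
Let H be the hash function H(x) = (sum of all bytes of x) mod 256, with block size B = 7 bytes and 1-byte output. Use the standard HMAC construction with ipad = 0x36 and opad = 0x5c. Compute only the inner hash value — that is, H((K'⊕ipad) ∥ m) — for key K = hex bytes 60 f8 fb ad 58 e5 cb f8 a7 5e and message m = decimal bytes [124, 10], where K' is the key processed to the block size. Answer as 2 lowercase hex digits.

fd

Key hex bytes 60 f8 fb ad 58 e5 cb f8 a7 5e is 10 bytes > B = 7, so hash it first: H(key) = 05, then zero-pad to 7 bytes: K' = 05 00 00 00 00 00 00.
K' ⊕ ipad = 33 36 36 36 36 36 36.
Inner input = 33 36 36 36 36 36 36 ∥ 7c 0a.
Inner hash: sum = 51+54+54+54+54+54+54+124+10 = 509; mod 256 = 253 → fd.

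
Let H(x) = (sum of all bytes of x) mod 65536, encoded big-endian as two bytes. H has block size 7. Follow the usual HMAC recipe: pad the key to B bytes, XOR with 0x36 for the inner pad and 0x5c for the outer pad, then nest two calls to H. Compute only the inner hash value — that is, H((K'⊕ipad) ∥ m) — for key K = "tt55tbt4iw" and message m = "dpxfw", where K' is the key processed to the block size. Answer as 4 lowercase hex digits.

03f2

Key "tt55tbt4iw" = 74 74 35 35 74 62 74 34 69 77 is 10 bytes > B = 7, so hash it first: H(key) = 03 b0, then zero-pad to 7 bytes: K' = 03 b0 00 00 00 00 00.
K' ⊕ ipad = 35 86 36 36 36 36 36.
Inner input = 35 86 36 36 36 36 36 ∥ 64 70 78 66 77.
Inner hash: sum = 53+134+54+54+54+54+54+100+112+120+102+119 = 1010 → 03 f2.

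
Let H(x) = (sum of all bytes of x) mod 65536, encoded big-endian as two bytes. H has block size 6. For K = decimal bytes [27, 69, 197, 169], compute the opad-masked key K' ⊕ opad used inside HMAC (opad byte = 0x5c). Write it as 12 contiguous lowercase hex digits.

471999f55c5c

Key decimal bytes [27, 69, 197, 169] = 1b 45 c5 a9 is 4 bytes ≤ B = 6; zero-pad to 6 bytes: K' = 1b 45 c5 a9 00 00.
XOR each byte with 0x5c: 1b⊕5c=47, 45⊕5c=19, c5⊕5c=99, a9⊕5c=f5, 00⊕5c=5c, 00⊕5c=5c.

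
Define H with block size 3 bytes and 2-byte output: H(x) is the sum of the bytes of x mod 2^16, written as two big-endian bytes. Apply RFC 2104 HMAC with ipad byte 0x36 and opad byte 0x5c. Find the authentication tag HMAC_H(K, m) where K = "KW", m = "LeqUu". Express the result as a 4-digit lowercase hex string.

0081

Key "KW" = 4b 57 is 2 bytes ≤ B = 3; zero-pad to 3 bytes: K' = 4b 57 00.
K' ⊕ ipad = 7d 61 36.  K' ⊕ opad = 17 0b 5c.
Inner input = (K'⊕ipad) ∥ m = 7d 61 36 ∥ 4c 65 71 55 75.
Inner hash: sum = 125+97+54+76+101+113+85+117 = 768 → 03 00.
Outer input = (K'⊕opad) ∥ inner = 17 0b 5c ∥ 03 00.
Outer hash (tag): sum = 23+11+92+3+0 = 129 → 00 81.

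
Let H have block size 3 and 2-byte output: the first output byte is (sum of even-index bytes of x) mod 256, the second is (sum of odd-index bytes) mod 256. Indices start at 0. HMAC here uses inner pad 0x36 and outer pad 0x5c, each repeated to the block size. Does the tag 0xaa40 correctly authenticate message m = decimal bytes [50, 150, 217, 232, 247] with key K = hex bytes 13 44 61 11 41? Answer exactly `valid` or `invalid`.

valid

Key hex bytes 13 44 61 11 41 is 5 bytes > B = 3, so hash it first: H(key) = b5 55, then zero-pad to 3 bytes: K' = b5 55 00.
K' ⊕ ipad = 83 63 36; K' ⊕ opad = e9 09 5c.
Inner hash: even-index sum = 567 mod 256 = 55; odd-index sum = 613 mod 256 = 101 → 37 65.
Outer hash (recomputed tag): even-index sum = 426 mod 256 = 170; odd-index sum = 64 mod 256 = 64 → aa 40.
Recomputed tag = aa40; claimed = aa40 → match.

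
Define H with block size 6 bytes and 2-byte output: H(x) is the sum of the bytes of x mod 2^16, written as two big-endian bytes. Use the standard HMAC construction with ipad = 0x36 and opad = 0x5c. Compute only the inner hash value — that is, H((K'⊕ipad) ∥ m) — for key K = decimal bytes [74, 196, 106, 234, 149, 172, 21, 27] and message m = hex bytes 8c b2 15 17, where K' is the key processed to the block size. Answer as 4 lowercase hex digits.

035c

Key decimal bytes [74, 196, 106, 234, 149, 172, 21, 27] = 4a c4 6a ea 95 ac 15 1b is 8 bytes > B = 6, so hash it first: H(key) = 03 d3, then zero-pad to 6 bytes: K' = 03 d3 00 00 00 00.
K' ⊕ ipad = 35 e5 36 36 36 36.
Inner input = 35 e5 36 36 36 36 ∥ 8c b2 15 17.
Inner hash: sum = 53+229+54+54+54+54+140+178+21+23 = 860 → 03 5c.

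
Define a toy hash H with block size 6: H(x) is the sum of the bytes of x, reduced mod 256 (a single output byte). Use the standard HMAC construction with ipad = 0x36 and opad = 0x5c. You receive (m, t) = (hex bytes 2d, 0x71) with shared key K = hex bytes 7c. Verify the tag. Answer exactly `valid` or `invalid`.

valid

Key hex bytes 7c is 1 byte ≤ B = 6; zero-pad to 6 bytes: K' = 7c 00 00 00 00 00.
K' ⊕ ipad = 4a 36 36 36 36 36; K' ⊕ opad = 20 5c 5c 5c 5c 5c.
Inner hash: sum = 74+54+54+54+54+54+45 = 389; mod 256 = 133 → 85.
Outer hash (recomputed tag): sum = 32+92+92+92+92+92+133 = 625; mod 256 = 113 → 71.
Recomputed tag = 71; claimed = 71 → match.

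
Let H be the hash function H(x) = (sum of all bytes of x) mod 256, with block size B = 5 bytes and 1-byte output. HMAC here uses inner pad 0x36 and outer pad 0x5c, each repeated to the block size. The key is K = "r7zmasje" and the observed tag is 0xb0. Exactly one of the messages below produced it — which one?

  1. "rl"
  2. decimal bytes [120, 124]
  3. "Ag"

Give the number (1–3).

2

Key "r7zmasje" = 72 37 7a 6d 61 73 6a 65 is 8 bytes > B = 5, so hash it first: H(key) = 33, then zero-pad to 5 bytes: K' = 33 00 00 00 00.
K' ⊕ ipad = 05 36 36 36 36; K' ⊕ opad = 6f 5c 5c 5c 5c.
m1: inner = H(05 36 36 36 36 72 6c) = bb; tag = H(6f 5c 5c 5c 5c bb) = 9a
m2: inner = H(05 36 36 36 36 78 7c) = d1; tag = H(6f 5c 5c 5c 5c d1) = b0 ← matches
m3: inner = H(05 36 36 36 36 41 67) = 85; tag = H(6f 5c 5c 5c 5c 85) = 64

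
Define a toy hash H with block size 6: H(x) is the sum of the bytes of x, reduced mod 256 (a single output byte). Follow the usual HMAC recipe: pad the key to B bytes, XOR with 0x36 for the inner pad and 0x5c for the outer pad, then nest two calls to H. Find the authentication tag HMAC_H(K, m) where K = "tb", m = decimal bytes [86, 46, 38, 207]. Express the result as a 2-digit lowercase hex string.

Key "tb" = 74 62 is 2 bytes ≤ B = 6; zero-pad to 6 bytes: K' = 74 62 00 00 00 00.
K' ⊕ ipad = 42 54 36 36 36 36.  K' ⊕ opad = 28 3e 5c 5c 5c 5c.
Inner input = (K'⊕ipad) ∥ m = 42 54 36 36 36 36 ∥ 56 2e 26 cf.
Inner hash: sum = 66+84+54+54+54+54+86+46+38+207 = 743; mod 256 = 231 → e7.
Outer input = (K'⊕opad) ∥ inner = 28 3e 5c 5c 5c 5c ∥ e7.
Outer hash (tag): sum = 40+62+92+92+92+92+231 = 701; mod 256 = 189 → bd.

bd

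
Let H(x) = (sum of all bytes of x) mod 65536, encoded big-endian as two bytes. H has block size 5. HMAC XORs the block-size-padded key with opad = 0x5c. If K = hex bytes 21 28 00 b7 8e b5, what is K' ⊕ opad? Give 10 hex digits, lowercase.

5e1f5c5c5c

Key hex bytes 21 28 00 b7 8e b5 is 6 bytes > B = 5, so hash it first: H(key) = 02 43, then zero-pad to 5 bytes: K' = 02 43 00 00 00.
XOR each byte with 0x5c: 02⊕5c=5e, 43⊕5c=1f, 00⊕5c=5c, 00⊕5c=5c, 00⊕5c=5c.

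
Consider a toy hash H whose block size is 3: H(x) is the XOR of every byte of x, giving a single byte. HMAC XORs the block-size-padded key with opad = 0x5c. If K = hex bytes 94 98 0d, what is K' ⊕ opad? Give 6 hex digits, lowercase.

c8c451

Key hex bytes 94 98 0d is exactly B = 3 bytes: K' = 94 98 0d.
XOR each byte with 0x5c: 94⊕5c=c8, 98⊕5c=c4, 0d⊕5c=51.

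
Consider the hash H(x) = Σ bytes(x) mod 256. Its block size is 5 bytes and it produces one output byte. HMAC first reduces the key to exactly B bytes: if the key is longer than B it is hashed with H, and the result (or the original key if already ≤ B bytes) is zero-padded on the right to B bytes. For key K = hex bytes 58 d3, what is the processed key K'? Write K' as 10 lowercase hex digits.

58d3000000

Key hex bytes 58 d3 is 2 bytes ≤ B = 5; zero-pad to 5 bytes: K' = 58 d3 00 00 00.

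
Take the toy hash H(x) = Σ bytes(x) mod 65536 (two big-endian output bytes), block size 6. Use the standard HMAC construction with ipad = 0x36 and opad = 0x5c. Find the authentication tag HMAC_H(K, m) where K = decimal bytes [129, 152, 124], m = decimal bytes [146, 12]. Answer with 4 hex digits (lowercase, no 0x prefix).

Key decimal bytes [129, 152, 124] = 81 98 7c is 3 bytes ≤ B = 6; zero-pad to 6 bytes: K' = 81 98 7c 00 00 00.
K' ⊕ ipad = b7 ae 4a 36 36 36.  K' ⊕ opad = dd c4 20 5c 5c 5c.
Inner input = (K'⊕ipad) ∥ m = b7 ae 4a 36 36 36 ∥ 92 0c.
Inner hash: sum = 183+174+74+54+54+54+146+12 = 751 → 02 ef.
Outer input = (K'⊕opad) ∥ inner = dd c4 20 5c 5c 5c ∥ 02 ef.
Outer hash (tag): sum = 221+196+32+92+92+92+2+239 = 966 → 03 c6.

03c6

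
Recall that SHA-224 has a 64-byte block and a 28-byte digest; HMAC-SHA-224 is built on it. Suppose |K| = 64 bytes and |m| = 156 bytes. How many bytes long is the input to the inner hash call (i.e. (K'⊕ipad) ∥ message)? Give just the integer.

Key is 64 ≤ 64 bytes, zero-padded: |K'| = 64.
Inner input = (K'⊕ipad) ∥ m → 64 + 156 = 220 bytes.

220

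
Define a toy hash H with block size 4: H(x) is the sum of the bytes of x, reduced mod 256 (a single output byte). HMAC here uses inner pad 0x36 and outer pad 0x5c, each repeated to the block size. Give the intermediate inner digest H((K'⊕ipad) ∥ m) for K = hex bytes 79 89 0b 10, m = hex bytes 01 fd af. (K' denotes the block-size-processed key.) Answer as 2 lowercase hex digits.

1e

Key hex bytes 79 89 0b 10 is exactly B = 4 bytes: K' = 79 89 0b 10.
K' ⊕ ipad = 4f bf 3d 26.
Inner input = 4f bf 3d 26 ∥ 01 fd af.
Inner hash: sum = 79+191+61+38+1+253+175 = 798; mod 256 = 30 → 1e.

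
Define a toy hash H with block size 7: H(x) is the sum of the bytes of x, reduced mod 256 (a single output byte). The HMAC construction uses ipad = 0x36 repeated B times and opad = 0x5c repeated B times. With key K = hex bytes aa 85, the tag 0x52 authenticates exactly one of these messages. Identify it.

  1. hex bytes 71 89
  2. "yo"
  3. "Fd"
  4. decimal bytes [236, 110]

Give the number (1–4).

4

Key hex bytes aa 85 is 2 bytes ≤ B = 7; zero-pad to 7 bytes: K' = aa 85 00 00 00 00 00.
K' ⊕ ipad = 9c b3 36 36 36 36 36; K' ⊕ opad = f6 d9 5c 5c 5c 5c 5c.
m1: inner = H(9c b3 36 36 36 36 36 71 89) = 57; tag = H(f6 d9 5c 5c 5c 5c 5c 57) = f2
m2: inner = H(9c b3 36 36 36 36 36 79 6f) = 45; tag = H(f6 d9 5c 5c 5c 5c 5c 45) = e0
m3: inner = H(9c b3 36 36 36 36 36 46 64) = 07; tag = H(f6 d9 5c 5c 5c 5c 5c 07) = a2
m4: inner = H(9c b3 36 36 36 36 36 ec 6e) = b7; tag = H(f6 d9 5c 5c 5c 5c 5c b7) = 52 ← matches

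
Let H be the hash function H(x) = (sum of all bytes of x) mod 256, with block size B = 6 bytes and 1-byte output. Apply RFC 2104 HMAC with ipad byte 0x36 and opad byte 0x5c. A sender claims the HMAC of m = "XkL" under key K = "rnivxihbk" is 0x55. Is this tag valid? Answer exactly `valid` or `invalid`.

valid

Key "rnivxihbk" = 72 6e 69 76 78 69 68 62 6b is 9 bytes > B = 6, so hash it first: H(key) = d5, then zero-pad to 6 bytes: K' = d5 00 00 00 00 00.
K' ⊕ ipad = e3 36 36 36 36 36; K' ⊕ opad = 89 5c 5c 5c 5c 5c.
Inner hash: sum = 227+54+54+54+54+54+88+107+76 = 768; mod 256 = 0 → 00.
Outer hash (recomputed tag): sum = 137+92+92+92+92+92+0 = 597; mod 256 = 85 → 55.
Recomputed tag = 55; claimed = 55 → match.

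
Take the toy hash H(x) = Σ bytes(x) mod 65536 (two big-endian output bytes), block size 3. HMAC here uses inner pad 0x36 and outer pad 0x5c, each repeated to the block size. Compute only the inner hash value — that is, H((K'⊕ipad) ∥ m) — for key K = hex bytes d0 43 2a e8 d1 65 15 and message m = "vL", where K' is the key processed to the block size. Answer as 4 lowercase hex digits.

Key hex bytes d0 43 2a e8 d1 65 15 is 7 bytes > B = 3, so hash it first: H(key) = 03 70, then zero-pad to 3 bytes: K' = 03 70 00.
K' ⊕ ipad = 35 46 36.
Inner input = 35 46 36 ∥ 76 4c.
Inner hash: sum = 53+70+54+118+76 = 371 → 01 73.

0173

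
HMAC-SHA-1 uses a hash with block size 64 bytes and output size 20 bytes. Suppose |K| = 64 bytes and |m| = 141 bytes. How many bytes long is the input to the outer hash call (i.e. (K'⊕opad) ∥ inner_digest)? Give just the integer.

84

Key is 64 ≤ 64 bytes, zero-padded: |K'| = 64.
Outer input = (K'⊕opad) ∥ H(inner) → 64 + 20 = 84 bytes.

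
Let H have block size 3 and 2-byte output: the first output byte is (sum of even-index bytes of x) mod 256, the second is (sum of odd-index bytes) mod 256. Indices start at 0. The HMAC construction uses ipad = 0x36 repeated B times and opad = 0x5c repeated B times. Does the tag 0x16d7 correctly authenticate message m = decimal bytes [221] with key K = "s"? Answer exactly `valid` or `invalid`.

Key "s" = 73 is 1 byte ≤ B = 3; zero-pad to 3 bytes: K' = 73 00 00.
K' ⊕ ipad = 45 36 36; K' ⊕ opad = 2f 5c 5c.
Inner hash: even-index sum = 123 mod 256 = 123; odd-index sum = 275 mod 256 = 19 → 7b 13.
Outer hash (recomputed tag): even-index sum = 158 mod 256 = 158; odd-index sum = 215 mod 256 = 215 → 9e d7.
Recomputed tag = 9ed7; claimed = 16d7 → mismatch.

invalid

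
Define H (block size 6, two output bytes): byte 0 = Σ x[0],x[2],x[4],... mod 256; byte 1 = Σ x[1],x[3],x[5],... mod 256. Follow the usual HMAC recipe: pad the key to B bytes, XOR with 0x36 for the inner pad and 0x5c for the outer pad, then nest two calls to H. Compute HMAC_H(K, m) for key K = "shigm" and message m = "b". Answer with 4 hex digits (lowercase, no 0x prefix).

f6b0

Key "shigm" = 73 68 69 67 6d is 5 bytes ≤ B = 6; zero-pad to 6 bytes: K' = 73 68 69 67 6d 00.
K' ⊕ ipad = 45 5e 5f 51 5b 36.  K' ⊕ opad = 2f 34 35 3b 31 5c.
Inner input = (K'⊕ipad) ∥ m = 45 5e 5f 51 5b 36 ∥ 62.
Inner hash: even-index sum = 353 mod 256 = 97; odd-index sum = 229 mod 256 = 229 → 61 e5.
Outer input = (K'⊕opad) ∥ inner = 2f 34 35 3b 31 5c ∥ 61 e5.
Outer hash (tag): even-index sum = 246 mod 256 = 246; odd-index sum = 432 mod 256 = 176 → f6 b0.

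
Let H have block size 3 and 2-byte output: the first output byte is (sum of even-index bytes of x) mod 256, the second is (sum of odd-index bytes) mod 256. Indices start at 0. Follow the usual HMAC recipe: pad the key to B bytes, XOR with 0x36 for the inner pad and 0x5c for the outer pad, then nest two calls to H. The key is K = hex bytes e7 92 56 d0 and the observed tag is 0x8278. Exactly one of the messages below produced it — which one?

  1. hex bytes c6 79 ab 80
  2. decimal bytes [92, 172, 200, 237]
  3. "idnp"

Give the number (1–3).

Key hex bytes e7 92 56 d0 is 4 bytes > B = 3, so hash it first: H(key) = 3d 62, then zero-pad to 3 bytes: K' = 3d 62 00.
K' ⊕ ipad = 0b 54 36; K' ⊕ opad = 61 3e 5c.
m1: inner = H(0b 54 36 c6 79 ab 80) = 3a c5; tag = H(61 3e 5c 3a c5) = 8278 ← matches
m2: inner = H(0b 54 36 5c ac c8 ed) = da 78; tag = H(61 3e 5c da 78) = 3518
m3: inner = H(0b 54 36 69 64 6e 70) = 15 2b; tag = H(61 3e 5c 15 2b) = e853

1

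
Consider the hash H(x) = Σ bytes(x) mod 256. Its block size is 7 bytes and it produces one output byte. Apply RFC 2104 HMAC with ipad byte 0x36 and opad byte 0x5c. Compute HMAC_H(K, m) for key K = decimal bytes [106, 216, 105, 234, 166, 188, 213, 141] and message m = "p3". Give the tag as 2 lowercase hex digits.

83

Key decimal bytes [106, 216, 105, 234, 166, 188, 213, 141] = 6a d8 69 ea a6 bc d5 8d is 8 bytes > B = 7, so hash it first: H(key) = 59, then zero-pad to 7 bytes: K' = 59 00 00 00 00 00 00.
K' ⊕ ipad = 6f 36 36 36 36 36 36.  K' ⊕ opad = 05 5c 5c 5c 5c 5c 5c.
Inner input = (K'⊕ipad) ∥ m = 6f 36 36 36 36 36 36 ∥ 70 33.
Inner hash: sum = 111+54+54+54+54+54+54+112+51 = 598; mod 256 = 86 → 56.
Outer input = (K'⊕opad) ∥ inner = 05 5c 5c 5c 5c 5c 5c ∥ 56.
Outer hash (tag): sum = 5+92+92+92+92+92+92+86 = 643; mod 256 = 131 → 83.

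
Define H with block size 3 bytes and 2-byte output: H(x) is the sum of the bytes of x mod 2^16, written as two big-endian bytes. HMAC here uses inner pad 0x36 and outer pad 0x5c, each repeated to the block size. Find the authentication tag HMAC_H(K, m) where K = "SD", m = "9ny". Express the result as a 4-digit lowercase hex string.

Key "SD" = 53 44 is 2 bytes ≤ B = 3; zero-pad to 3 bytes: K' = 53 44 00.
K' ⊕ ipad = 65 72 36.  K' ⊕ opad = 0f 18 5c.
Inner input = (K'⊕ipad) ∥ m = 65 72 36 ∥ 39 6e 79.
Inner hash: sum = 101+114+54+57+110+121 = 557 → 02 2d.
Outer input = (K'⊕opad) ∥ inner = 0f 18 5c ∥ 02 2d.
Outer hash (tag): sum = 15+24+92+2+45 = 178 → 00 b2.

00b2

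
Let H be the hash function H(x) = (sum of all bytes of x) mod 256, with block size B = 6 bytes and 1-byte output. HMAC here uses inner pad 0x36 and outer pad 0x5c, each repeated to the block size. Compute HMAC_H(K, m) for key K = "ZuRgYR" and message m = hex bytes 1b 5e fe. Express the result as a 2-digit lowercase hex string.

39

Key "ZuRgYR" = 5a 75 52 67 59 52 is exactly B = 6 bytes: K' = 5a 75 52 67 59 52.
K' ⊕ ipad = 6c 43 64 51 6f 64.  K' ⊕ opad = 06 29 0e 3b 05 0e.
Inner input = (K'⊕ipad) ∥ m = 6c 43 64 51 6f 64 ∥ 1b 5e fe.
Inner hash: sum = 108+67+100+81+111+100+27+94+254 = 942; mod 256 = 174 → ae.
Outer input = (K'⊕opad) ∥ inner = 06 29 0e 3b 05 0e ∥ ae.
Outer hash (tag): sum = 6+41+14+59+5+14+174 = 313; mod 256 = 57 → 39.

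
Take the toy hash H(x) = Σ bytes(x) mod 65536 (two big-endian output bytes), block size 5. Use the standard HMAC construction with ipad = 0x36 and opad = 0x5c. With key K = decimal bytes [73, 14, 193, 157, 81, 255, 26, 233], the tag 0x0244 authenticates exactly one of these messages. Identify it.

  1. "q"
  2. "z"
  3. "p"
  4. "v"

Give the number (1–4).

1

Key decimal bytes [73, 14, 193, 157, 81, 255, 26, 233] = 49 0e c1 9d 51 ff 1a e9 is 8 bytes > B = 5, so hash it first: H(key) = 04 08, then zero-pad to 5 bytes: K' = 04 08 00 00 00.
K' ⊕ ipad = 32 3e 36 36 36; K' ⊕ opad = 58 54 5c 5c 5c.
m1: inner = H(32 3e 36 36 36 71) = 01 83; tag = H(58 54 5c 5c 5c 01 83) = 0244 ← matches
m2: inner = H(32 3e 36 36 36 7a) = 01 8c; tag = H(58 54 5c 5c 5c 01 8c) = 024d
m3: inner = H(32 3e 36 36 36 70) = 01 82; tag = H(58 54 5c 5c 5c 01 82) = 0243
m4: inner = H(32 3e 36 36 36 76) = 01 88; tag = H(58 54 5c 5c 5c 01 88) = 0249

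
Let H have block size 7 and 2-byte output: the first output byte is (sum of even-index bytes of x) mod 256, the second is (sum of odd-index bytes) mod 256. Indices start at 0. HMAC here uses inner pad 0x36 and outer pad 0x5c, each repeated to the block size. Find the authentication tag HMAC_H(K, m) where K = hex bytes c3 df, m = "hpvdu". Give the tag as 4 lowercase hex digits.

Key hex bytes c3 df is 2 bytes ≤ B = 7; zero-pad to 7 bytes: K' = c3 df 00 00 00 00 00.
K' ⊕ ipad = f5 e9 36 36 36 36 36.  K' ⊕ opad = 9f 83 5c 5c 5c 5c 5c.
Inner input = (K'⊕ipad) ∥ m = f5 e9 36 36 36 36 36 ∥ 68 70 76 64 75.
Inner hash: even-index sum = 619 mod 256 = 107; odd-index sum = 680 mod 256 = 168 → 6b a8.
Outer input = (K'⊕opad) ∥ inner = 9f 83 5c 5c 5c 5c 5c ∥ 6b a8.
Outer hash (tag): even-index sum = 603 mod 256 = 91; odd-index sum = 422 mod 256 = 166 → 5b a6.

5ba6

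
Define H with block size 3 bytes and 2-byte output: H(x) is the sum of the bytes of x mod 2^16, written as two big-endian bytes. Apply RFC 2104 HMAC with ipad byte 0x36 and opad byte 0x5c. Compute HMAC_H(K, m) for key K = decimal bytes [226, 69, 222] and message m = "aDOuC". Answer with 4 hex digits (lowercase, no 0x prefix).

0237

Key decimal bytes [226, 69, 222] = e2 45 de is exactly B = 3 bytes: K' = e2 45 de.
K' ⊕ ipad = d4 73 e8.  K' ⊕ opad = be 19 82.
Inner input = (K'⊕ipad) ∥ m = d4 73 e8 ∥ 61 44 4f 75 43.
Inner hash: sum = 212+115+232+97+68+79+117+67 = 987 → 03 db.
Outer input = (K'⊕opad) ∥ inner = be 19 82 ∥ 03 db.
Outer hash (tag): sum = 190+25+130+3+219 = 567 → 02 37.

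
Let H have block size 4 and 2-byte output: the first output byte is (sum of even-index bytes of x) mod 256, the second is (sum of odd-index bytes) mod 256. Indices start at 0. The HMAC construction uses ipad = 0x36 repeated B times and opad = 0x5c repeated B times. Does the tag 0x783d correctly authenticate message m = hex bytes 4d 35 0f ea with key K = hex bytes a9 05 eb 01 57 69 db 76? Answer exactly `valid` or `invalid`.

valid

Key hex bytes a9 05 eb 01 57 69 db 76 is 8 bytes > B = 4, so hash it first: H(key) = c6 e5, then zero-pad to 4 bytes: K' = c6 e5 00 00.
K' ⊕ ipad = f0 d3 36 36; K' ⊕ opad = 9a b9 5c 5c.
Inner hash: even-index sum = 386 mod 256 = 130; odd-index sum = 552 mod 256 = 40 → 82 28.
Outer hash (recomputed tag): even-index sum = 376 mod 256 = 120; odd-index sum = 317 mod 256 = 61 → 78 3d.
Recomputed tag = 783d; claimed = 783d → match.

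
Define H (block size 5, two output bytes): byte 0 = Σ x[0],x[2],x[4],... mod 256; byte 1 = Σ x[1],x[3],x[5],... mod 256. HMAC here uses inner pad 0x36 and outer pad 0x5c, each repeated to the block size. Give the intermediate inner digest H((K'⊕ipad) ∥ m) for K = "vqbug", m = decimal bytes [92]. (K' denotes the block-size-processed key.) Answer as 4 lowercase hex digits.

e5e6

Key "vqbug" = 76 71 62 75 67 is exactly B = 5 bytes: K' = 76 71 62 75 67.
K' ⊕ ipad = 40 47 54 43 51.
Inner input = 40 47 54 43 51 ∥ 5c.
Inner hash: even-index sum = 229 mod 256 = 229; odd-index sum = 230 mod 256 = 230 → e5 e6.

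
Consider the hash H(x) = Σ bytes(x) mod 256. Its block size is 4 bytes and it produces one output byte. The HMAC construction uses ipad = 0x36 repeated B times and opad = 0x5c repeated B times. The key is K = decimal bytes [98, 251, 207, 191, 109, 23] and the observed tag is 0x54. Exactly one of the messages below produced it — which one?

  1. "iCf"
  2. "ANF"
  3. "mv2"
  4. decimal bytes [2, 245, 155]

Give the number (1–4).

1

Key decimal bytes [98, 251, 207, 191, 109, 23] = 62 fb cf bf 6d 17 is 6 bytes > B = 4, so hash it first: H(key) = 6f, then zero-pad to 4 bytes: K' = 6f 00 00 00.
K' ⊕ ipad = 59 36 36 36; K' ⊕ opad = 33 5c 5c 5c.
m1: inner = H(59 36 36 36 69 43 66) = 0d; tag = H(33 5c 5c 5c 0d) = 54 ← matches
m2: inner = H(59 36 36 36 41 4e 46) = d0; tag = H(33 5c 5c 5c d0) = 17
m3: inner = H(59 36 36 36 6d 76 32) = 10; tag = H(33 5c 5c 5c 10) = 57
m4: inner = H(59 36 36 36 02 f5 9b) = 8d; tag = H(33 5c 5c 5c 8d) = d4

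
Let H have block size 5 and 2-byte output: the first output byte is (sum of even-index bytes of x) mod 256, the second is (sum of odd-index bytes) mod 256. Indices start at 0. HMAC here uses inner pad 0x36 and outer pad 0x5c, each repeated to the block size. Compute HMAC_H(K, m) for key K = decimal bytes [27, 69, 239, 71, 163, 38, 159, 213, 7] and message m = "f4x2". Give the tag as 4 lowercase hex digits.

8c6e

Key decimal bytes [27, 69, 239, 71, 163, 38, 159, 213, 7] = 1b 45 ef 47 a3 26 9f d5 07 is 9 bytes > B = 5, so hash it first: H(key) = 53 87, then zero-pad to 5 bytes: K' = 53 87 00 00 00.
K' ⊕ ipad = 65 b1 36 36 36.  K' ⊕ opad = 0f db 5c 5c 5c.
Inner input = (K'⊕ipad) ∥ m = 65 b1 36 36 36 ∥ 66 34 78 32.
Inner hash: even-index sum = 311 mod 256 = 55; odd-index sum = 453 mod 256 = 197 → 37 c5.
Outer input = (K'⊕opad) ∥ inner = 0f db 5c 5c 5c ∥ 37 c5.
Outer hash (tag): even-index sum = 396 mod 256 = 140; odd-index sum = 366 mod 256 = 110 → 8c 6e.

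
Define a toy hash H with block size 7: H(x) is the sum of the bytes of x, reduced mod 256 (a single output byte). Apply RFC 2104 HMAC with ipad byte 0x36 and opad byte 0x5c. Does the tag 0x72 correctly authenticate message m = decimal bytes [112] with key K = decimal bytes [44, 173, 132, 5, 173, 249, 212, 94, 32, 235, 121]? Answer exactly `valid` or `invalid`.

Key decimal bytes [44, 173, 132, 5, 173, 249, 212, 94, 32, 235, 121] = 2c ad 84 05 ad f9 d4 5e 20 eb 79 is 11 bytes > B = 7, so hash it first: H(key) = be, then zero-pad to 7 bytes: K' = be 00 00 00 00 00 00.
K' ⊕ ipad = 88 36 36 36 36 36 36; K' ⊕ opad = e2 5c 5c 5c 5c 5c 5c.
Inner hash: sum = 136+54+54+54+54+54+54+112 = 572; mod 256 = 60 → 3c.
Outer hash (recomputed tag): sum = 226+92+92+92+92+92+92+60 = 838; mod 256 = 70 → 46.
Recomputed tag = 46; claimed = 72 → mismatch.

invalid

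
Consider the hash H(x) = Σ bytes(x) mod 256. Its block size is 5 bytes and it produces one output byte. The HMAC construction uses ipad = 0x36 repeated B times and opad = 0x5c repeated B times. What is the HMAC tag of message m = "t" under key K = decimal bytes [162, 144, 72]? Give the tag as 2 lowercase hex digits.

Key decimal bytes [162, 144, 72] = a2 90 48 is 3 bytes ≤ B = 5; zero-pad to 5 bytes: K' = a2 90 48 00 00.
K' ⊕ ipad = 94 a6 7e 36 36.  K' ⊕ opad = fe cc 14 5c 5c.
Inner input = (K'⊕ipad) ∥ m = 94 a6 7e 36 36 ∥ 74.
Inner hash: sum = 148+166+126+54+54+116 = 664; mod 256 = 152 → 98.
Outer input = (K'⊕opad) ∥ inner = fe cc 14 5c 5c ∥ 98.
Outer hash (tag): sum = 254+204+20+92+92+152 = 814; mod 256 = 46 → 2e.

2e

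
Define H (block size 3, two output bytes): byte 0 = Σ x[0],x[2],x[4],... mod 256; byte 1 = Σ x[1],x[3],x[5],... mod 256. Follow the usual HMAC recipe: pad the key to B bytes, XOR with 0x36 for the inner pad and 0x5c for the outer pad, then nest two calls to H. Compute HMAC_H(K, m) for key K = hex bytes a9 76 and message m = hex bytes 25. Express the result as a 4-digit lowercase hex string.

b6ff

Key hex bytes a9 76 is 2 bytes ≤ B = 3; zero-pad to 3 bytes: K' = a9 76 00.
K' ⊕ ipad = 9f 40 36.  K' ⊕ opad = f5 2a 5c.
Inner input = (K'⊕ipad) ∥ m = 9f 40 36 ∥ 25.
Inner hash: even-index sum = 213 mod 256 = 213; odd-index sum = 101 mod 256 = 101 → d5 65.
Outer input = (K'⊕opad) ∥ inner = f5 2a 5c ∥ d5 65.
Outer hash (tag): even-index sum = 438 mod 256 = 182; odd-index sum = 255 mod 256 = 255 → b6 ff.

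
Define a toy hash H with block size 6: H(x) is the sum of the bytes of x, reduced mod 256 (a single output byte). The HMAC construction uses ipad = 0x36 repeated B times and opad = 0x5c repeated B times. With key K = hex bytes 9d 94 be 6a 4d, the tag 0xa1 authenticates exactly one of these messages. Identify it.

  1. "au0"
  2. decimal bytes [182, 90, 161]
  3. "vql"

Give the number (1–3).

Key hex bytes 9d 94 be 6a 4d is 5 bytes ≤ B = 6; zero-pad to 6 bytes: K' = 9d 94 be 6a 4d 00.
K' ⊕ ipad = ab a2 88 5c 7b 36; K' ⊕ opad = c1 c8 e2 36 11 5c.
m1: inner = H(ab a2 88 5c 7b 36 61 75 30) = e8; tag = H(c1 c8 e2 36 11 5c e8) = f6
m2: inner = H(ab a2 88 5c 7b 36 b6 5a a1) = 93; tag = H(c1 c8 e2 36 11 5c 93) = a1 ← matches
m3: inner = H(ab a2 88 5c 7b 36 76 71 6c) = 35; tag = H(c1 c8 e2 36 11 5c 35) = 43

2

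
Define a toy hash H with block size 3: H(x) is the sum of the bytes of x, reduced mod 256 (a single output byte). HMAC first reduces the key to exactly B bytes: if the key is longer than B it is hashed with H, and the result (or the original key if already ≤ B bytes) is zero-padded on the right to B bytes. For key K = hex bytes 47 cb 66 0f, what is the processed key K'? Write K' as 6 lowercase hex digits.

|K| = 4 > B = 3, so first hash the key.
H(K): sum = 71+203+102+15 = 391; mod 256 = 135 → 87.
Zero-pad H(K) = 87 to 3 bytes: K' = 87 00 00.

870000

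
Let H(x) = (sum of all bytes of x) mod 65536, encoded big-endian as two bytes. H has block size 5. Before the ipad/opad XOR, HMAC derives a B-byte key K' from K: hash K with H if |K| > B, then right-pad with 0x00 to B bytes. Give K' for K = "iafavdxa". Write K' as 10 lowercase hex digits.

0344000000

|K| = 8 > B = 5, so first hash the key.
H(K): sum = 105+97+102+97+118+100+120+97 = 836 → 03 44.
Zero-pad H(K) = 03 44 to 5 bytes: K' = 03 44 00 00 00.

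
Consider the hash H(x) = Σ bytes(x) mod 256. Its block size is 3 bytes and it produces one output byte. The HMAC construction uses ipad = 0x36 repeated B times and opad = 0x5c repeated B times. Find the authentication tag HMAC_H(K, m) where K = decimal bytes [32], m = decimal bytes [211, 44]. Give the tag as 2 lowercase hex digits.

b5

Key decimal bytes [32] = 20 is 1 byte ≤ B = 3; zero-pad to 3 bytes: K' = 20 00 00.
K' ⊕ ipad = 16 36 36.  K' ⊕ opad = 7c 5c 5c.
Inner input = (K'⊕ipad) ∥ m = 16 36 36 ∥ d3 2c.
Inner hash: sum = 22+54+54+211+44 = 385; mod 256 = 129 → 81.
Outer input = (K'⊕opad) ∥ inner = 7c 5c 5c ∥ 81.
Outer hash (tag): sum = 124+92+92+129 = 437; mod 256 = 181 → b5.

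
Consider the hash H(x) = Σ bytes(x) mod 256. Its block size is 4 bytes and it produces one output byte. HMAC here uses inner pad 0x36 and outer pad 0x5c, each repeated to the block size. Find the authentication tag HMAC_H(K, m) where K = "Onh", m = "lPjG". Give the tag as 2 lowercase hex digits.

a7

Key "Onh" = 4f 6e 68 is 3 bytes ≤ B = 4; zero-pad to 4 bytes: K' = 4f 6e 68 00.
K' ⊕ ipad = 79 58 5e 36.  K' ⊕ opad = 13 32 34 5c.
Inner input = (K'⊕ipad) ∥ m = 79 58 5e 36 ∥ 6c 50 6a 47.
Inner hash: sum = 121+88+94+54+108+80+106+71 = 722; mod 256 = 210 → d2.
Outer input = (K'⊕opad) ∥ inner = 13 32 34 5c ∥ d2.
Outer hash (tag): sum = 19+50+52+92+210 = 423; mod 256 = 167 → a7.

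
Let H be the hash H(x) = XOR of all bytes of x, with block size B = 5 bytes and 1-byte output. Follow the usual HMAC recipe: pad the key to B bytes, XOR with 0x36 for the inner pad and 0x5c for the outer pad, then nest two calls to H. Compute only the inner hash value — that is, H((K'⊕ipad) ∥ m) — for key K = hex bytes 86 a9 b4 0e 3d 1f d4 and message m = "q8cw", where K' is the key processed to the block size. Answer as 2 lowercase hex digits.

Key hex bytes 86 a9 b4 0e 3d 1f d4 is 7 bytes > B = 5, so hash it first: H(key) = 63, then zero-pad to 5 bytes: K' = 63 00 00 00 00.
K' ⊕ ipad = 55 36 36 36 36.
Inner input = 55 36 36 36 36 ∥ 71 38 63 77.
Inner hash: XOR 55⊕36⊕36⊕36⊕36⊕71⊕38⊕63⊕77 = 08.

08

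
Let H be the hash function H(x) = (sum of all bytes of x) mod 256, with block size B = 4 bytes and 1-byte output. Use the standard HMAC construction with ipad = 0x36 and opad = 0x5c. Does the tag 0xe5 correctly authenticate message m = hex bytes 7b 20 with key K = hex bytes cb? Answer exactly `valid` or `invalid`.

valid

Key hex bytes cb is 1 byte ≤ B = 4; zero-pad to 4 bytes: K' = cb 00 00 00.
K' ⊕ ipad = fd 36 36 36; K' ⊕ opad = 97 5c 5c 5c.
Inner hash: sum = 253+54+54+54+123+32 = 570; mod 256 = 58 → 3a.
Outer hash (recomputed tag): sum = 151+92+92+92+58 = 485; mod 256 = 229 → e5.
Recomputed tag = e5; claimed = e5 → match.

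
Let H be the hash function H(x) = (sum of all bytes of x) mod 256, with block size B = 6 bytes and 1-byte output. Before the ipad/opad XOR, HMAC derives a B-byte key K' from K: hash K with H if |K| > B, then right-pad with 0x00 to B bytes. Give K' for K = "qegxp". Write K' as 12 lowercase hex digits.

716567787000

Key "qegxp" = 71 65 67 78 70 is 5 bytes ≤ B = 6; zero-pad to 6 bytes: K' = 71 65 67 78 70 00.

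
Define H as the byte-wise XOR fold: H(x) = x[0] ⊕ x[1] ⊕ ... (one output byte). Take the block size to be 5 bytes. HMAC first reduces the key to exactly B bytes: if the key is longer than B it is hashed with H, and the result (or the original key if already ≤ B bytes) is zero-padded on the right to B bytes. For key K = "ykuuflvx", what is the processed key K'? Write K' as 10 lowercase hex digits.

|K| = 8 > B = 5, so first hash the key.
H(K): XOR 79⊕6b⊕75⊕75⊕66⊕6c⊕76⊕78 = 16.
Zero-pad H(K) = 16 to 5 bytes: K' = 16 00 00 00 00.

1600000000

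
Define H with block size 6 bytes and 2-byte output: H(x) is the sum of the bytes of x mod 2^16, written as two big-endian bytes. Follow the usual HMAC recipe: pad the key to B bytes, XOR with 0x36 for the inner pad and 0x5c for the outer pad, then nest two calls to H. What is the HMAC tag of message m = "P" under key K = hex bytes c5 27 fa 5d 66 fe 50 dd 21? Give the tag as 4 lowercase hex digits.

Key hex bytes c5 27 fa 5d 66 fe 50 dd 21 is 9 bytes > B = 6, so hash it first: H(key) = 04 f5, then zero-pad to 6 bytes: K' = 04 f5 00 00 00 00.
K' ⊕ ipad = 32 c3 36 36 36 36.  K' ⊕ opad = 58 a9 5c 5c 5c 5c.
Inner input = (K'⊕ipad) ∥ m = 32 c3 36 36 36 36 ∥ 50.
Inner hash: sum = 50+195+54+54+54+54+80 = 541 → 02 1d.
Outer input = (K'⊕opad) ∥ inner = 58 a9 5c 5c 5c 5c ∥ 02 1d.
Outer hash (tag): sum = 88+169+92+92+92+92+2+29 = 656 → 02 90.

0290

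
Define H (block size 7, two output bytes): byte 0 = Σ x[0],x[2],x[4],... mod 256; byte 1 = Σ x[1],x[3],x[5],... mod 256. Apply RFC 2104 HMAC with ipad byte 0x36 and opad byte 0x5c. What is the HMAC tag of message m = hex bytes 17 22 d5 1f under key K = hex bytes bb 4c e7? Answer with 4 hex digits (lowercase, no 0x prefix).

2cd3

Key hex bytes bb 4c e7 is 3 bytes ≤ B = 7; zero-pad to 7 bytes: K' = bb 4c e7 00 00 00 00.
K' ⊕ ipad = 8d 7a d1 36 36 36 36.  K' ⊕ opad = e7 10 bb 5c 5c 5c 5c.
Inner input = (K'⊕ipad) ∥ m = 8d 7a d1 36 36 36 36 ∥ 17 22 d5 1f.
Inner hash: even-index sum = 523 mod 256 = 11; odd-index sum = 466 mod 256 = 210 → 0b d2.
Outer input = (K'⊕opad) ∥ inner = e7 10 bb 5c 5c 5c 5c ∥ 0b d2.
Outer hash (tag): even-index sum = 812 mod 256 = 44; odd-index sum = 211 mod 256 = 211 → 2c d3.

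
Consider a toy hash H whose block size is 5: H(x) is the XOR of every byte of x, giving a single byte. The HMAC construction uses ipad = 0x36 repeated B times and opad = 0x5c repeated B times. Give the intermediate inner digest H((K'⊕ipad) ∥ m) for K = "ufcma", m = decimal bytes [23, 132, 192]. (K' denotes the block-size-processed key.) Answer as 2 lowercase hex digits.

Key "ufcma" = 75 66 63 6d 61 is exactly B = 5 bytes: K' = 75 66 63 6d 61.
K' ⊕ ipad = 43 50 55 5b 57.
Inner input = 43 50 55 5b 57 ∥ 17 84 c0.
Inner hash: XOR 43⊕50⊕55⊕5b⊕57⊕17⊕84⊕c0 = 19.

19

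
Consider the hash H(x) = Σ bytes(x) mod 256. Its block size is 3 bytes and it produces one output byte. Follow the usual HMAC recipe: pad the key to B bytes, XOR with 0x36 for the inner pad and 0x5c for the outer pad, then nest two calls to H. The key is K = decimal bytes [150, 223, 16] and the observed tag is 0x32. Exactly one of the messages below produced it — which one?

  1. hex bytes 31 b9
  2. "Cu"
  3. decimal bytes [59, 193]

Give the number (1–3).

Key decimal bytes [150, 223, 16] = 96 df 10 is exactly B = 3 bytes: K' = 96 df 10.
K' ⊕ ipad = a0 e9 26; K' ⊕ opad = ca 83 4c.
m1: inner = H(a0 e9 26 31 b9) = 99; tag = H(ca 83 4c 99) = 32 ← matches
m2: inner = H(a0 e9 26 43 75) = 67; tag = H(ca 83 4c 67) = 00
m3: inner = H(a0 e9 26 3b c1) = ab; tag = H(ca 83 4c ab) = 44

1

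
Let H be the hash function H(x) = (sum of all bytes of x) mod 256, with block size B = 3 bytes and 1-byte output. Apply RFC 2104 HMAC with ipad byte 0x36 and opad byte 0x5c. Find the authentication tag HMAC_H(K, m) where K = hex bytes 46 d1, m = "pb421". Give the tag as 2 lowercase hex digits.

Key hex bytes 46 d1 is 2 bytes ≤ B = 3; zero-pad to 3 bytes: K' = 46 d1 00.
K' ⊕ ipad = 70 e7 36.  K' ⊕ opad = 1a 8d 5c.
Inner input = (K'⊕ipad) ∥ m = 70 e7 36 ∥ 70 62 34 32 31.
Inner hash: sum = 112+231+54+112+98+52+50+49 = 758; mod 256 = 246 → f6.
Outer input = (K'⊕opad) ∥ inner = 1a 8d 5c ∥ f6.
Outer hash (tag): sum = 26+141+92+246 = 505; mod 256 = 249 → f9.

f9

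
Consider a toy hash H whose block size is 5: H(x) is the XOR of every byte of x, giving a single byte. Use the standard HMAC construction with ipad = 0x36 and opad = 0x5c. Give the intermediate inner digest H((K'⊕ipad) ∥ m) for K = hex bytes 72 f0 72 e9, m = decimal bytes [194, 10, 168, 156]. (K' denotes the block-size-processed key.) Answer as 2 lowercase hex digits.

Key hex bytes 72 f0 72 e9 is 4 bytes ≤ B = 5; zero-pad to 5 bytes: K' = 72 f0 72 e9 00.
K' ⊕ ipad = 44 c6 44 df 36.
Inner input = 44 c6 44 df 36 ∥ c2 0a a8 9c.
Inner hash: XOR 44⊕c6⊕44⊕df⊕36⊕c2⊕0a⊕a8⊕9c = d3.

d3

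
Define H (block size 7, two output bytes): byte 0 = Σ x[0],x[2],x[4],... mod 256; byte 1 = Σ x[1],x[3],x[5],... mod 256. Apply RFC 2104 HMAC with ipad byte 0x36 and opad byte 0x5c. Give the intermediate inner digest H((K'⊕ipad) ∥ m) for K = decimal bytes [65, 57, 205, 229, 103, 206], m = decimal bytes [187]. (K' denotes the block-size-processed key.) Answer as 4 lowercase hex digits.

f995

Key decimal bytes [65, 57, 205, 229, 103, 206] = 41 39 cd e5 67 ce is 6 bytes ≤ B = 7; zero-pad to 7 bytes: K' = 41 39 cd e5 67 ce 00.
K' ⊕ ipad = 77 0f fb d3 51 f8 36.
Inner input = 77 0f fb d3 51 f8 36 ∥ bb.
Inner hash: even-index sum = 505 mod 256 = 249; odd-index sum = 661 mod 256 = 149 → f9 95.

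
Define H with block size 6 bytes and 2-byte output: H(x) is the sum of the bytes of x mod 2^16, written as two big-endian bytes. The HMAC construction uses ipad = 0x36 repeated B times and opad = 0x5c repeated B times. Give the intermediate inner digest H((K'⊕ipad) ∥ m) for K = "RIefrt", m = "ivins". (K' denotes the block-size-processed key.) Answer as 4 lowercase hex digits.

Key "RIefrt" = 52 49 65 66 72 74 is exactly B = 6 bytes: K' = 52 49 65 66 72 74.
K' ⊕ ipad = 64 7f 53 50 44 42.
Inner input = 64 7f 53 50 44 42 ∥ 69 76 69 6e 73.
Inner hash: sum = 100+127+83+80+68+66+105+118+105+110+115 = 1077 → 04 35.

0435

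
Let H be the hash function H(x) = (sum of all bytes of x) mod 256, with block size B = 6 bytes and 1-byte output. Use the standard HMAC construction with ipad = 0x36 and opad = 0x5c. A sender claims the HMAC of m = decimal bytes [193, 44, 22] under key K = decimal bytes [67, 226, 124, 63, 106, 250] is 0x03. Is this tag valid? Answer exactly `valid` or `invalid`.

Key decimal bytes [67, 226, 124, 63, 106, 250] = 43 e2 7c 3f 6a fa is exactly B = 6 bytes: K' = 43 e2 7c 3f 6a fa.
K' ⊕ ipad = 75 d4 4a 09 5c cc; K' ⊕ opad = 1f be 20 63 36 a6.
Inner hash: sum = 117+212+74+9+92+204+193+44+22 = 967; mod 256 = 199 → c7.
Outer hash (recomputed tag): sum = 31+190+32+99+54+166+199 = 771; mod 256 = 3 → 03.
Recomputed tag = 03; claimed = 03 → match.

valid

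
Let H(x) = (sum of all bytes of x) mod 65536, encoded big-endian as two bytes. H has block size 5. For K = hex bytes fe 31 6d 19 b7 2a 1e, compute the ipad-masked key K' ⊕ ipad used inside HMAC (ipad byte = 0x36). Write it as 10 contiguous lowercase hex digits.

Key hex bytes fe 31 6d 19 b7 2a 1e is 7 bytes > B = 5, so hash it first: H(key) = 02 b4, then zero-pad to 5 bytes: K' = 02 b4 00 00 00.
XOR each byte with 0x36: 02⊕36=34, b4⊕36=82, 00⊕36=36, 00⊕36=36, 00⊕36=36.

3482363636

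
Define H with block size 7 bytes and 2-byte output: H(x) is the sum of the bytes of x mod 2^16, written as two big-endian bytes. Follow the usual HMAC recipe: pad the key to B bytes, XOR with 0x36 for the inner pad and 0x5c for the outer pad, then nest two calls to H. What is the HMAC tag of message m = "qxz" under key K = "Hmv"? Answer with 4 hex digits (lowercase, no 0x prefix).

Key "Hmv" = 48 6d 76 is 3 bytes ≤ B = 7; zero-pad to 7 bytes: K' = 48 6d 76 00 00 00 00.
K' ⊕ ipad = 7e 5b 40 36 36 36 36.  K' ⊕ opad = 14 31 2a 5c 5c 5c 5c.
Inner input = (K'⊕ipad) ∥ m = 7e 5b 40 36 36 36 36 ∥ 71 78 7a.
Inner hash: sum = 126+91+64+54+54+54+54+113+120+122 = 852 → 03 54.
Outer input = (K'⊕opad) ∥ inner = 14 31 2a 5c 5c 5c 5c ∥ 03 54.
Outer hash (tag): sum = 20+49+42+92+92+92+92+3+84 = 566 → 02 36.

0236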